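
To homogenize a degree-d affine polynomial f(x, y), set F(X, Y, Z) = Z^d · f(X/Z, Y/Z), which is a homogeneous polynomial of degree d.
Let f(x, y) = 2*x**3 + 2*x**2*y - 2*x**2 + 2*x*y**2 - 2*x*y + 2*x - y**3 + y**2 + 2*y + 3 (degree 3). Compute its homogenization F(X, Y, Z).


F(X, Y, Z) = 2*X**3 + 2*X**2*Y - 2*X**2*Z + 2*X*Y**2 - 2*X*Y*Z + 2*X*Z**2 - Y**3 + Y**2*Z + 2*Y*Z**2 + 3*Z**3

deg(f) = 3.
Substitute x = X/Z, y = Y/Z into f, then multiply by Z^3.
  monomial 2·x^3·y^0 ↦ 2·X^3·Y^0·Z^0.
  monomial 2·x^2·y^1 ↦ 2·X^2·Y^1·Z^0.
  monomial -2·x^2·y^0 ↦ -2·X^2·Y^0·Z^1.
  monomial 2·x^1·y^2 ↦ 2·X^1·Y^2·Z^0.
  monomial -2·x^1·y^1 ↦ -2·X^1·Y^1·Z^1.
  monomial 2·x^1·y^0 ↦ 2·X^1·Y^0·Z^2.
  monomial -1·x^0·y^3 ↦ -1·X^0·Y^3·Z^0.
  monomial 1·x^0·y^2 ↦ 1·X^0·Y^2·Z^1.
  monomial 2·x^0·y^1 ↦ 2·X^0·Y^1·Z^2.
  monomial 3·x^0·y^0 ↦ 3·X^0·Y^0·Z^3.
Collecting: F(X, Y, Z) = 2*X**3 + 2*X**2*Y - 2*X**2*Z + 2*X*Y**2 - 2*X*Y*Z + 2*X*Z**2 - Y**3 + Y**2*Z + 2*Y*Z**2 + 3*Z**3.


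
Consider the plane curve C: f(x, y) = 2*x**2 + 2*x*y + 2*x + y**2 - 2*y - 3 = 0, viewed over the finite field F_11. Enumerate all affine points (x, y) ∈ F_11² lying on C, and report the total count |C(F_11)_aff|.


Affine F_11-points: {(0, 3), (0, 10), (2, 4), (2, 5), (3, 2), (3, 5), (4, 1), (4, 4), (5, 1), (5, 2), (7, 3), (7, 7)}; count = 12.

For each of the 121 pairs (x, y) ∈ F_11², evaluate f(x, y) mod 11. Record the zeros.
  x = 0: [0↦8, 1↦7, 2↦8, 3↦0, 4↦5, 5↦1, 6↦10, 7↦10, 8↦1, 9↦5, 10↦0]  zeros at y ∈ {3, 10}
  x = 1: [0↦1, 1↦2, 2↦5, 3↦10, 4↦6, 5↦4, 6↦4, 7↦6, 8↦10, 9↦5, 10↦2]  zeros at y ∈ ∅
  x = 2: [0↦9, 1↦1, 2↦6, 3↦2, 4↦0, 5↦0, 6↦2, 7↦6, 8↦1, 9↦9, 10↦8]  zeros at y ∈ {4, 5}
  x = 3: [0↦10, 1↦4, 2↦0, 3↦9, 4↦9, 5↦0, 6↦4, 7↦10, 8↦7, 9↦6, 10↦7]  zeros at y ∈ {2, 5}
  x = 4: [0↦4, 1↦0, 2↦9, 3↦9, 4↦0, 5↦4, 6↦10, 7↦7, 8↦6, 9↦7, 10↦10]  zeros at y ∈ {1, 4}
  x = 5: [0↦2, 1↦0, 2↦0, 3↦2, 4↦6, 5↦1, 6↦9, 7↦8, 8↦9, 9↦1, 10↦6]  zeros at y ∈ {1, 2}
  x = 6: [0↦4, 1↦4, 2↦6, 3↦10, 4↦5, 5↦2, 6↦1, 7↦2, 8↦5, 9↦10, 10↦6]  zeros at y ∈ ∅
  x = 7: [0↦10, 1↦1, 2↦5, 3↦0, 4↦8, 5↦7, 6↦8, 7↦0, 8↦5, 9↦1, 10↦10]  zeros at y ∈ {3, 7}
  x = 8: [0↦9, 1↦2, 2↦8, 3↦5, 4↦4, 5↦5, 6↦8, 7↦2, 8↦9, 9↦7, 10↦7]  zeros at y ∈ ∅
  x = 9: [0↦1, 1↦7, 2↦4, 3↦3, 4↦4, 5↦7, 6↦1, 7↦8, 8↦6, 9↦6, 10↦8]  zeros at y ∈ ∅
  x = 10: [0↦8, 1↦5, 2↦4, 3↦5, 4↦8, 5↦2, 6↦9, 7↦7, 8↦7, 9↦9, 10↦2]  zeros at y ∈ ∅
Collecting zeros: affine points = {(0, 3), (0, 10), (2, 4), (2, 5), (3, 2), (3, 5), (4, 1), (4, 4), (5, 1), (5, 2), (7, 3), (7, 7)}.
Total count |C(F_11)_aff| = 12.


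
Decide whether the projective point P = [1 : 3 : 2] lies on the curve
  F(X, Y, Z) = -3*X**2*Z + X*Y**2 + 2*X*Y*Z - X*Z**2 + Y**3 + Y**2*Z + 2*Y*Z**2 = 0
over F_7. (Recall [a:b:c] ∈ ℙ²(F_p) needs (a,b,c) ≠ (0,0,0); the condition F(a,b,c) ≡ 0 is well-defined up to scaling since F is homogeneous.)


F(1,3,2) ≡ 3 (mod 7); P is NOT on the curve.

Evaluate F(1, 3, 2) term-by-term (mod 7).
  -3*X**2*Z ↦ -3·1·1·2 = -6
  X*Y**2 ↦ 1·1·9·1 = 9
  2*X*Y*Z ↦ 2·1·3·2 = 12
  -X*Z**2 ↦ -1·1·1·4 = -4
  Y**3 ↦ 1·1·27·1 = 27
  Y**2*Z ↦ 1·1·9·2 = 18
  2*Y*Z**2 ↦ 2·1·3·4 = 24
Sum: F(1, 3, 2) = (-6) + (9) + (12) + (-4) + (27) + (18) + (24) = 80.
Reducing mod 7: 80 ≡ 3 (mod 7).
Since F(a, b, c) ≡ 3 ≠ 0 (mod 7), P does NOT lie on the curve.


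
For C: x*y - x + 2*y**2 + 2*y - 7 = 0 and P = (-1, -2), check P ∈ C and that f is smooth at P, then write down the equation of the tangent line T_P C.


Tangent line at P: -3*x - 7*y - 17 = 0.

Step 1: f(-1, -2) = 0, so P lies on C.
Step 2: partial derivatives
  f_x(x, y) = y - 1, f_y(x, y) = x + 4*y + 2.
  f_x(P) = -3, f_y(P) = -7 (gradient nonzero, so P is smooth).
Step 3: tangent line at P: -3·(x − -1) + -7·(y − -2) = 0.
Expanding: -3*x - 7*y - 17 = 0.


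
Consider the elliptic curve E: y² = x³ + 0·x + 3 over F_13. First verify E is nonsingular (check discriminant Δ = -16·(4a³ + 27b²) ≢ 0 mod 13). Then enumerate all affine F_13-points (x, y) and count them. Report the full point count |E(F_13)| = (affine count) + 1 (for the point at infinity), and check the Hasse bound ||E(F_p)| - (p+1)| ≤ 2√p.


Affine points = {(0, 4), (0, 9), (1, 2), (1, 11), (3, 2), (3, 11), (9, 2), (9, 11)}; affine count = 8; |E(F_13)| = 9.

Discriminant check: Δ ∝ 4a³ + 27b² = 4·0³ + 27·3² = 4·0 + 27·9 ≡ 9 (mod 13). Nonzero ⇒ E is nonsingular.
For each x ∈ F_13, compute rhs = x³ + 0·x + 3 mod 13, then count y ∈ F_13 with y² ≡ rhs.
  x = 0: rhs = 3, matching y values: 4, 9 (2 points).
  x = 1: rhs = 4, matching y values: 2, 11 (2 points).
  x = 2: rhs = 11, matching y values: none (0 points).
  x = 3: rhs = 4, matching y values: 2, 11 (2 points).
  x = 4: rhs = 2, matching y values: none (0 points).
  x = 5: rhs = 11, matching y values: none (0 points).
  x = 6: rhs = 11, matching y values: none (0 points).
  x = 7: rhs = 8, matching y values: none (0 points).
  x = 8: rhs = 8, matching y values: none (0 points).
  x = 9: rhs = 4, matching y values: 2, 11 (2 points).
  x = 10: rhs = 2, matching y values: none (0 points).
  x = 11: rhs = 8, matching y values: none (0 points).
  x = 12: rhs = 2, matching y values: none (0 points).
Total affine count: 8.
Full point count |E(F_13)| = 8 + 1 = 9.
Hasse bound: |9 − (13+1)| = |-5| = 5 ≤ 2√13 ≈ 7.2111 ✓.


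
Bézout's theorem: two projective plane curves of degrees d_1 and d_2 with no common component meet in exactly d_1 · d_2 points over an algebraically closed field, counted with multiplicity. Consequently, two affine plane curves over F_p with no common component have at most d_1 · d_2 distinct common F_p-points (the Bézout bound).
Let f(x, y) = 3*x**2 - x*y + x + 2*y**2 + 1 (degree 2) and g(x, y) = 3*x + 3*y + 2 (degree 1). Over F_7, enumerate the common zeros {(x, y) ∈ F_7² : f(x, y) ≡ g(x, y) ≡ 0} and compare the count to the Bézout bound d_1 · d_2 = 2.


Common zeros: ∅; count = 0; Bézout bound = 2.

deg(f) = 2, deg(g) = 1, so Bézout bound = 2.
Scan x ∈ F_7. For each x, list the y ∈ F_7 with f(x, y) ≡ 0 and those with g(x, y) ≡ 0 (mod 7); the common zeros in that column are the intersection.
  x = 0: f ≡ 0 at y ∈ ∅; g ≡ 0 at y ∈ {4}; common: ∅.
  x = 1: f ≡ 0 at y ∈ ∅; g ≡ 0 at y ∈ {3}; common: ∅.
  x = 2: f ≡ 0 at y ∈ ∅; g ≡ 0 at y ∈ {2}; common: ∅.
  x = 3: f ≡ 0 at y ∈ ∅; g ≡ 0 at y ∈ {1}; common: ∅.
  x = 4: f ≡ 0 at y ∈ ∅; g ≡ 0 at y ∈ {0}; common: ∅.
  x = 5: f ≡ 0 at y ∈ {3}; g ≡ 0 at y ∈ {6}; common: ∅.
  x = 6: f ≡ 0 at y ∈ ∅; g ≡ 0 at y ∈ {5}; common: ∅.
Collecting: common zeros = ∅, so the count is 0.
Comparison with the Bézout bound: 0 ≤ 2 = deg(f)·deg(g), as expected for curves with no common component (the affine F_7-count falls short of the bound because intersections may lie at infinity, over extension fields, or carry multiplicity).


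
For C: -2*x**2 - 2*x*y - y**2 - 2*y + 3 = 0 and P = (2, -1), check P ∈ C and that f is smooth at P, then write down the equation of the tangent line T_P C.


Tangent line at P: -6*x - 4*y + 8 = 0.

Step 1: f(2, -1) = 0, so P lies on C.
Step 2: partial derivatives
  f_x(x, y) = -4*x - 2*y, f_y(x, y) = -2*x - 2*y - 2.
  f_x(P) = -6, f_y(P) = -4 (gradient nonzero, so P is smooth).
Step 3: tangent line at P: -6·(x − 2) + -4·(y − -1) = 0.
Expanding: -6*x - 4*y + 8 = 0.


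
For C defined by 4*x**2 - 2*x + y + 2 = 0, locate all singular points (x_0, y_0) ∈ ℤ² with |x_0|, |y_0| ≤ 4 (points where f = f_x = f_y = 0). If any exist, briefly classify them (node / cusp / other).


No singular points in the scanned grid; C is smooth there.

Compute partial derivatives:
  f_x = 8*x - 2.
  f_y = 1.
f_y = 1 is a nonzero constant, so f_y never vanishes: no point (x, y) can satisfy f = f_x = f_y = 0. In particular no (x, y) ∈ {−4, ..., 4}² is singular; the curve is smooth.


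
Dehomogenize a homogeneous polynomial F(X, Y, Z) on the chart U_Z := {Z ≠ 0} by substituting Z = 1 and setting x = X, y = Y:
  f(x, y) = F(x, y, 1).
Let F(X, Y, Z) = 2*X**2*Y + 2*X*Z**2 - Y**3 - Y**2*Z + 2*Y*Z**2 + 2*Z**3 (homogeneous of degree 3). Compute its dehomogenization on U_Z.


f(x, y) = 2*x**2*y + 2*x - y**3 - y**2 + 2*y + 2

On U_Z we set Z = 1. Each monomial c·X^i·Y^j·Z^k in F becomes c·x^i·y^j·1^k = c·x^i·y^j.
Substituting Z = 1: F(X, Y, 1) = 2*x**2*y + 2*x - y**3 - y**2 + 2*y + 2.
Note: deg(f) ≤ deg(F) = 3; strict inequality happens when F is divisible by Z (lost terms).


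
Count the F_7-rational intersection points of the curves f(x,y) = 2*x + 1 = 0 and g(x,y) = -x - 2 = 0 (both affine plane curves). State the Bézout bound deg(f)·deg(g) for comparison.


Common zeros: ∅; count = 0; Bézout bound = 1.

deg(f) = 1, deg(g) = 1, so Bézout bound = 1.
Scan x ∈ F_7. For each x, list the y ∈ F_7 with f(x, y) ≡ 0 and those with g(x, y) ≡ 0 (mod 7); the common zeros in that column are the intersection.
  x = 0: f ≡ 0 at y ∈ ∅; g ≡ 0 at y ∈ ∅; common: ∅.
  x = 1: f ≡ 0 at y ∈ ∅; g ≡ 0 at y ∈ ∅; common: ∅.
  x = 2: f ≡ 0 at y ∈ ∅; g ≡ 0 at y ∈ ∅; common: ∅.
  x = 3: f ≡ 0 at y ∈ {0, 1, 2, 3, 4, 5, 6}; g ≡ 0 at y ∈ ∅; common: ∅.
  x = 4: f ≡ 0 at y ∈ ∅; g ≡ 0 at y ∈ ∅; common: ∅.
  x = 5: f ≡ 0 at y ∈ ∅; g ≡ 0 at y ∈ {0, 1, 2, 3, 4, 5, 6}; common: ∅.
  x = 6: f ≡ 0 at y ∈ ∅; g ≡ 0 at y ∈ ∅; common: ∅.
Collecting: common zeros = ∅, so the count is 0.
Comparison with the Bézout bound: 0 ≤ 1 = deg(f)·deg(g), as expected for curves with no common component (the affine F_7-count falls short of the bound because intersections may lie at infinity, over extension fields, or carry multiplicity).


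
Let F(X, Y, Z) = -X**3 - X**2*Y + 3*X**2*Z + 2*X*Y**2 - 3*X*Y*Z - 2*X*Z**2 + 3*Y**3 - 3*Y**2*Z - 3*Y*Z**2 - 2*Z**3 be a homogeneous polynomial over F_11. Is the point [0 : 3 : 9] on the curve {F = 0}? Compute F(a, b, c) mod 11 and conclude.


F(0,3,9) ≡ 5 (mod 11); P is NOT on the curve.

Evaluate F(0, 3, 9) term-by-term (mod 11).
  -X**3 ↦ -1·0·1·1 = 0
  -X**2*Y ↦ -1·0·3·1 = 0
  3*X**2*Z ↦ 3·0·1·9 = 0
  2*X*Y**2 ↦ 2·0·9·1 = 0
  -3*X*Y*Z ↦ -3·0·3·9 = 0
  -2*X*Z**2 ↦ -2·0·1·81 = 0
  3*Y**3 ↦ 3·1·27·1 = 81
  -3*Y**2*Z ↦ -3·1·9·9 = -243
  -3*Y*Z**2 ↦ -3·1·3·81 = -729
  -2*Z**3 ↦ -2·1·1·729 = -1458
Sum: F(0, 3, 9) = (0) + (0) + (0) + (0) + (0) + (0) + (81) + (-243) + (-729) + (-1458) = -2349.
Reducing mod 11: -2349 ≡ 5 (mod 11).
Since F(a, b, c) ≡ 5 ≠ 0 (mod 11), P does NOT lie on the curve.


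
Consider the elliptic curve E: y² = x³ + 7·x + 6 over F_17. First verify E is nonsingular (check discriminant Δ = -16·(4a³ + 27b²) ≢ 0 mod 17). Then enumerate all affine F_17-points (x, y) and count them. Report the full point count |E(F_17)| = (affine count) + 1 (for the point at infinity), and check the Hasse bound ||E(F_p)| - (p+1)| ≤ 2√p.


Affine points = {(4, 8), (4, 9), (5, 8), (5, 9), (6, 3), (6, 14), (8, 8), (8, 9), (9, 4), (9, 13), (12, 4), (12, 13), (13, 4), (13, 13), (14, 3), (14, 14), (15, 1), (15, 16), (16, 7), (16, 10)}; affine count = 20; |E(F_17)| = 21.

Discriminant check: Δ ∝ 4a³ + 27b² = 4·7³ + 27·6² = 4·343 + 27·36 ≡ 15 (mod 17). Nonzero ⇒ E is nonsingular.
For each x ∈ F_17, compute rhs = x³ + 7·x + 6 mod 17, then count y ∈ F_17 with y² ≡ rhs.
  x = 0: rhs = 6, matching y values: none (0 points).
  x = 1: rhs = 14, matching y values: none (0 points).
  x = 2: rhs = 11, matching y values: none (0 points).
  x = 3: rhs = 3, matching y values: none (0 points).
  x = 4: rhs = 13, matching y values: 8, 9 (2 points).
  x = 5: rhs = 13, matching y values: 8, 9 (2 points).
  x = 6: rhs = 9, matching y values: 3, 14 (2 points).
  x = 7: rhs = 7, matching y values: none (0 points).
  x = 8: rhs = 13, matching y values: 8, 9 (2 points).
  x = 9: rhs = 16, matching y values: 4, 13 (2 points).
  x = 10: rhs = 5, matching y values: none (0 points).
  x = 11: rhs = 3, matching y values: none (0 points).
  x = 12: rhs = 16, matching y values: 4, 13 (2 points).
  x = 13: rhs = 16, matching y values: 4, 13 (2 points).
  x = 14: rhs = 9, matching y values: 3, 14 (2 points).
  x = 15: rhs = 1, matching y values: 1, 16 (2 points).
  x = 16: rhs = 15, matching y values: 7, 10 (2 points).
Total affine count: 20.
Full point count |E(F_17)| = 20 + 1 = 21.
Hasse bound: |21 − (17+1)| = |3| = 3 ≤ 2√17 ≈ 8.2462 ✓.


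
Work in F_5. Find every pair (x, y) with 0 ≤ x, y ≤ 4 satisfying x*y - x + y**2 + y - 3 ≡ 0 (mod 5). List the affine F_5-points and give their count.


Affine F_5-points: {(1, 4), (2, 0), (2, 2), (3, 3)}; count = 4.

For each of the 25 pairs (x, y) ∈ F_5², evaluate f(x, y) mod 5. Record the zeros.
  x = 0: [0↦2, 1↦4, 2↦3, 3↦4, 4↦2]  zeros at y ∈ ∅
  x = 1: [0↦1, 1↦4, 2↦4, 3↦1, 4↦0]  zeros at y ∈ {4}
  x = 2: [0↦0, 1↦4, 2↦0, 3↦3, 4↦3]  zeros at y ∈ {0, 2}
  x = 3: [0↦4, 1↦4, 2↦1, 3↦0, 4↦1]  zeros at y ∈ {3}
  x = 4: [0↦3, 1↦4, 2↦2, 3↦2, 4↦4]  zeros at y ∈ ∅
Collecting zeros: affine points = {(1, 4), (2, 0), (2, 2), (3, 3)}.
Total count |C(F_5)_aff| = 4.


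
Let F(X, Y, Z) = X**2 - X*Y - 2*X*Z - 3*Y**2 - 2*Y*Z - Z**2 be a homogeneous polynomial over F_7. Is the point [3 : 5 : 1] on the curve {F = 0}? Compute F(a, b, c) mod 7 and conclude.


F(3,5,1) ≡ 0 (mod 7); P is on the curve.

Evaluate F(3, 5, 1) term-by-term (mod 7).
  X**2 ↦ 1·9·1·1 = 9
  -X*Y ↦ -1·3·5·1 = -15
  -2*X*Z ↦ -2·3·1·1 = -6
  -3*Y**2 ↦ -3·1·25·1 = -75
  -2*Y*Z ↦ -2·1·5·1 = -10
  -Z**2 ↦ -1·1·1·1 = -1
Sum: F(3, 5, 1) = (9) + (-15) + (-6) + (-75) + (-10) + (-1) = -98.
Reducing mod 7: -98 ≡ 0 (mod 7).
Since F(a, b, c) ≡ 0 (mod 7), P lies on the curve.


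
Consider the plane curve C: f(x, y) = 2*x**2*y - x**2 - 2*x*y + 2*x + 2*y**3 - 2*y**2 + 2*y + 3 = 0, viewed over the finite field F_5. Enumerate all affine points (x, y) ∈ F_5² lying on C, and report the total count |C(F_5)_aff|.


Affine F_5-points: {(0, 1), (0, 2), (0, 3), (3, 0), (4, 0), (4, 2), (4, 4)}; count = 7.

For each of the 25 pairs (x, y) ∈ F_5², evaluate f(x, y) mod 5. Record the zeros.
  x = 0: [0↦3, 1↦0, 2↦0, 3↦0, 4↦2]  zeros at y ∈ {1, 2, 3}
  x = 1: [0↦4, 1↦1, 2↦1, 3↦1, 4↦3]  zeros at y ∈ ∅
  x = 2: [0↦3, 1↦4, 2↦3, 3↦2, 4↦3]  zeros at y ∈ ∅
  x = 3: [0↦0, 1↦4, 2↦1, 3↦3, 4↦2]  zeros at y ∈ {0}
  x = 4: [0↦0, 1↦1, 2↦0, 3↦4, 4↦0]  zeros at y ∈ {0, 2, 4}
Collecting zeros: affine points = {(0, 1), (0, 2), (0, 3), (3, 0), (4, 0), (4, 2), (4, 4)}.
Total count |C(F_5)_aff| = 7.


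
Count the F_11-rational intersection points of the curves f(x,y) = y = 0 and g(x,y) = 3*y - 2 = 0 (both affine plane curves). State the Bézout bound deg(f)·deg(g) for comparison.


Common zeros: ∅; count = 0; Bézout bound = 1.

deg(f) = 1, deg(g) = 1, so Bézout bound = 1.
Scan x ∈ F_11. For each x, list the y ∈ F_11 with f(x, y) ≡ 0 and those with g(x, y) ≡ 0 (mod 11); the common zeros in that column are the intersection.
  x = 0: f ≡ 0 at y ∈ {0}; g ≡ 0 at y ∈ {8}; common: ∅.
  x = 1: f ≡ 0 at y ∈ {0}; g ≡ 0 at y ∈ {8}; common: ∅.
  x = 2: f ≡ 0 at y ∈ {0}; g ≡ 0 at y ∈ {8}; common: ∅.
  x = 3: f ≡ 0 at y ∈ {0}; g ≡ 0 at y ∈ {8}; common: ∅.
  x = 4: f ≡ 0 at y ∈ {0}; g ≡ 0 at y ∈ {8}; common: ∅.
  x = 5: f ≡ 0 at y ∈ {0}; g ≡ 0 at y ∈ {8}; common: ∅.
  x = 6: f ≡ 0 at y ∈ {0}; g ≡ 0 at y ∈ {8}; common: ∅.
  x = 7: f ≡ 0 at y ∈ {0}; g ≡ 0 at y ∈ {8}; common: ∅.
  x = 8: f ≡ 0 at y ∈ {0}; g ≡ 0 at y ∈ {8}; common: ∅.
  x = 9: f ≡ 0 at y ∈ {0}; g ≡ 0 at y ∈ {8}; common: ∅.
  x = 10: f ≡ 0 at y ∈ {0}; g ≡ 0 at y ∈ {8}; common: ∅.
Collecting: common zeros = ∅, so the count is 0.
Comparison with the Bézout bound: 0 ≤ 1 = deg(f)·deg(g), as expected for curves with no common component (the affine F_11-count falls short of the bound because intersections may lie at infinity, over extension fields, or carry multiplicity).


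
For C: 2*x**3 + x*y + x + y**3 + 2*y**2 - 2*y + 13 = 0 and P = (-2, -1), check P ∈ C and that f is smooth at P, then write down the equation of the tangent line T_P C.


Tangent line at P: 24*x - 5*y + 43 = 0.

Step 1: f(-2, -1) = 0, so P lies on C.
Step 2: partial derivatives
  f_x(x, y) = 6*x**2 + y + 1, f_y(x, y) = x + 3*y**2 + 4*y - 2.
  f_x(P) = 24, f_y(P) = -5 (gradient nonzero, so P is smooth).
Step 3: tangent line at P: 24·(x − -2) + -5·(y − -1) = 0.
Expanding: 24*x - 5*y + 43 = 0.


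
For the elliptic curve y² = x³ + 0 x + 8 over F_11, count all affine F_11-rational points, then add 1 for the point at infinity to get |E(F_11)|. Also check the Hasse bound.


Affine points = {(1, 3), (1, 8), (2, 4), (2, 7), (5, 1), (5, 10), (6, 2), (6, 9), (8, 5), (8, 6), (9, 0)}; affine count = 11; |E(F_11)| = 12.

Discriminant check: Δ ∝ 4a³ + 27b² = 4·0³ + 27·8² = 4·0 + 27·64 ≡ 1 (mod 11). Nonzero ⇒ E is nonsingular.
For each x ∈ F_11, compute rhs = x³ + 0·x + 8 mod 11, then count y ∈ F_11 with y² ≡ rhs.
  x = 0: rhs = 8, matching y values: none (0 points).
  x = 1: rhs = 9, matching y values: 3, 8 (2 points).
  x = 2: rhs = 5, matching y values: 4, 7 (2 points).
  x = 3: rhs = 2, matching y values: none (0 points).
  x = 4: rhs = 6, matching y values: none (0 points).
  x = 5: rhs = 1, matching y values: 1, 10 (2 points).
  x = 6: rhs = 4, matching y values: 2, 9 (2 points).
  x = 7: rhs = 10, matching y values: none (0 points).
  x = 8: rhs = 3, matching y values: 5, 6 (2 points).
  x = 9: rhs = 0, matching y values: 0 (1 points).
  x = 10: rhs = 7, matching y values: none (0 points).
Total affine count: 11.
Full point count |E(F_11)| = 11 + 1 = 12.
Hasse bound: |12 − (11+1)| = |0| = 0 ≤ 2√11 ≈ 6.6332 ✓.


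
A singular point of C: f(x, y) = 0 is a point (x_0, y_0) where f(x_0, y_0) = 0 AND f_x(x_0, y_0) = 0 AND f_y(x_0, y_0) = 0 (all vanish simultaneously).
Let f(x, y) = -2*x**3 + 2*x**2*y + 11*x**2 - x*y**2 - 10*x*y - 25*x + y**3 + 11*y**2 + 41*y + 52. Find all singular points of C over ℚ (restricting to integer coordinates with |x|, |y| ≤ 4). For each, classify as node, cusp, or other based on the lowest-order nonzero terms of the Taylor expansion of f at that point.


Singular points: {(1, -3)}; classification: node.

Compute partial derivatives:
  f_x = -6*x**2 + 4*x*y + 22*x - y**2 - 10*y - 25.
  f_y = 2*x**2 - 2*x*y - 10*x + 3*y**2 + 22*y + 41.
Scan x_0 ∈ {−4, ..., 4}. For each x_0, f_y(x_0, y) is a polynomial in y; find its integer roots y ∈ {−4, ..., 4}, then test f_x and f at those candidates.
  x = -4: f_y(-4, y) = 3*y**2 + 30*y + 113; no integer root y with |y| ≤ 4.
  x = -3: f_y(-3, y) = 3*y**2 + 28*y + 89; no integer root y with |y| ≤ 4.
  x = -2: f_y(-2, y) = 3*y**2 + 26*y + 69; no integer root y with |y| ≤ 4.
  x = -1: f_y(-1, y) = 3*y**2 + 24*y + 53; no integer root y with |y| ≤ 4.
  x = 0: f_y(0, y) = 3*y**2 + 22*y + 41; no integer root y with |y| ≤ 4.
  x = 1: f_y(1, y) = 3*y**2 + 20*y + 33; vanishes at y ∈ {-3}. (1, -3): f_x = 0, f = 0 — SINGULAR.
  x = 2: f_y(2, y) = 3*y**2 + 18*y + 29; no integer root y with |y| ≤ 4.
  x = 3: f_y(3, y) = 3*y**2 + 16*y + 29; no integer root y with |y| ≤ 4.
  x = 4: f_y(4, y) = 3*y**2 + 14*y + 33; no integer root y with |y| ≤ 4.
Only singular point on the grid: (1, -3).
Classify: substitute x = 1 + u, y = -3 + v and expand: f = -2*u**3 + 2*u**2*v - u**2 - u*v**2 + v**3 + v**2.
No constant or linear terms (consistent with a singular point). Quadratic part: -u**2 + v**2. Cubic part: -2*u**3 + 2*u**2*v - u*v**2 + v**3.
The quadratic part v**2 - u**2 = (v − u)(v + u) splits into two distinct linear factors, so there are two distinct tangent lines y − -3 = ±(x − 1) — this is a node (ordinary double point).
Classification: node.


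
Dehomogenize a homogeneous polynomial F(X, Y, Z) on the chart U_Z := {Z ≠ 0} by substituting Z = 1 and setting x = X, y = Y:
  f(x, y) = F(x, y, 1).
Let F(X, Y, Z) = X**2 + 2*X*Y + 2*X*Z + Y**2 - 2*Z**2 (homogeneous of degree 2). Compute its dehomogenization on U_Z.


f(x, y) = x**2 + 2*x*y + 2*x + y**2 - 2

On U_Z we set Z = 1. Each monomial c·X^i·Y^j·Z^k in F becomes c·x^i·y^j·1^k = c·x^i·y^j.
Substituting Z = 1: F(X, Y, 1) = x**2 + 2*x*y + 2*x + y**2 - 2.
Note: deg(f) ≤ deg(F) = 2; strict inequality happens when F is divisible by Z (lost terms).


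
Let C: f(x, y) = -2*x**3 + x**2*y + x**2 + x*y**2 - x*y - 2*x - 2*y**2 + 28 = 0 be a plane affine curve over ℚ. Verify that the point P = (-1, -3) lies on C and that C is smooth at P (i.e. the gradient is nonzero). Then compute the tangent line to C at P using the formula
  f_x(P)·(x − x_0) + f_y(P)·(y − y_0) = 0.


Tangent line at P: 8*x + 20*y + 68 = 0.

Step 1: f(-1, -3) = 0, so P lies on C.
Step 2: partial derivatives
  f_x(x, y) = -6*x**2 + 2*x*y + 2*x + y**2 - y - 2, f_y(x, y) = x**2 + 2*x*y - x - 4*y.
  f_x(P) = 8, f_y(P) = 20 (gradient nonzero, so P is smooth).
Step 3: tangent line at P: 8·(x − -1) + 20·(y − -3) = 0.
Expanding: 8*x + 20*y + 68 = 0.


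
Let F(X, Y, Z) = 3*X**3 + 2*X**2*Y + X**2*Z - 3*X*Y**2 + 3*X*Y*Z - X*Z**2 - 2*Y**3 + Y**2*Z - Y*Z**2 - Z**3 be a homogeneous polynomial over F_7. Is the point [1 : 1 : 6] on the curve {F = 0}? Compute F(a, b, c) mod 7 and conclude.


F(1,1,6) ≡ 1 (mod 7); P is NOT on the curve.

Evaluate F(1, 1, 6) term-by-term (mod 7).
  3*X**3 ↦ 3·1·1·1 = 3
  2*X**2*Y ↦ 2·1·1·1 = 2
  X**2*Z ↦ 1·1·1·6 = 6
  -3*X*Y**2 ↦ -3·1·1·1 = -3
  3*X*Y*Z ↦ 3·1·1·6 = 18
  -X*Z**2 ↦ -1·1·1·36 = -36
  -2*Y**3 ↦ -2·1·1·1 = -2
  Y**2*Z ↦ 1·1·1·6 = 6
  -Y*Z**2 ↦ -1·1·1·36 = -36
  -Z**3 ↦ -1·1·1·216 = -216
Sum: F(1, 1, 6) = (3) + (2) + (6) + (-3) + (18) + (-36) + (-2) + (6) + (-36) + (-216) = -258.
Reducing mod 7: -258 ≡ 1 (mod 7).
Since F(a, b, c) ≡ 1 ≠ 0 (mod 7), P does NOT lie on the curve.


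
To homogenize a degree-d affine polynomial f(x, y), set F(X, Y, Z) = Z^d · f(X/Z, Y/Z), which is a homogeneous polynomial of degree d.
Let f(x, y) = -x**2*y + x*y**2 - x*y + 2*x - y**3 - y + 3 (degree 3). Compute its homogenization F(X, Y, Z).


F(X, Y, Z) = -X**2*Y + X*Y**2 - X*Y*Z + 2*X*Z**2 - Y**3 - Y*Z**2 + 3*Z**3

deg(f) = 3.
Substitute x = X/Z, y = Y/Z into f, then multiply by Z^3.
  monomial -1·x^2·y^1 ↦ -1·X^2·Y^1·Z^0.
  monomial 1·x^1·y^2 ↦ 1·X^1·Y^2·Z^0.
  monomial -1·x^1·y^1 ↦ -1·X^1·Y^1·Z^1.
  monomial 2·x^1·y^0 ↦ 2·X^1·Y^0·Z^2.
  monomial -1·x^0·y^3 ↦ -1·X^0·Y^3·Z^0.
  monomial -1·x^0·y^1 ↦ -1·X^0·Y^1·Z^2.
  monomial 3·x^0·y^0 ↦ 3·X^0·Y^0·Z^3.
Collecting: F(X, Y, Z) = -X**2*Y + X*Y**2 - X*Y*Z + 2*X*Z**2 - Y**3 - Y*Z**2 + 3*Z**3.


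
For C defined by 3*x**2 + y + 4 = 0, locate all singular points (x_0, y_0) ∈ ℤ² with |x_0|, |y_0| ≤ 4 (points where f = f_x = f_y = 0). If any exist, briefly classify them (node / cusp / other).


No singular points in the scanned grid; C is smooth there.

Compute partial derivatives:
  f_x = 6*x.
  f_y = 1.
f_y = 1 is a nonzero constant, so f_y never vanishes: no point (x, y) can satisfy f = f_x = f_y = 0. In particular no (x, y) ∈ {−4, ..., 4}² is singular; the curve is smooth.


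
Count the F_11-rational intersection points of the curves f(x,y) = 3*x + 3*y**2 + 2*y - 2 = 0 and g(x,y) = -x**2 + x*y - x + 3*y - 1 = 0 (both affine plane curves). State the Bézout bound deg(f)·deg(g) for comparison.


Common zeros: ∅; count = 0; Bézout bound = 4.

deg(f) = 2, deg(g) = 2, so Bézout bound = 4.
Scan x ∈ F_11. For each x, list the y ∈ F_11 with f(x, y) ≡ 0 and those with g(x, y) ≡ 0 (mod 11); the common zeros in that column are the intersection.
  x = 0: f ≡ 0 at y ∈ ∅; g ≡ 0 at y ∈ {4}; common: ∅.
  x = 1: f ≡ 0 at y ∈ {6, 8}; g ≡ 0 at y ∈ {9}; common: ∅.
  x = 2: f ≡ 0 at y ∈ {7}; g ≡ 0 at y ∈ {8}; common: ∅.
  x = 3: f ≡ 0 at y ∈ ∅; g ≡ 0 at y ∈ {4}; common: ∅.
  x = 4: f ≡ 0 at y ∈ {4, 10}; g ≡ 0 at y ∈ {3}; common: ∅.
  x = 5: f ≡ 0 at y ∈ ∅; g ≡ 0 at y ∈ {8}; common: ∅.
  x = 6: f ≡ 0 at y ∈ ∅; g ≡ 0 at y ∈ {6}; common: ∅.
  x = 7: f ≡ 0 at y ∈ ∅; g ≡ 0 at y ∈ {9}; common: ∅.
  x = 8: f ≡ 0 at y ∈ {0, 3}; g ≡ 0 at y ∈ ∅; common: ∅.
  x = 9: f ≡ 0 at y ∈ {5, 9}; g ≡ 0 at y ∈ {3}; common: ∅.
  x = 10: f ≡ 0 at y ∈ {1, 2}; g ≡ 0 at y ∈ {6}; common: ∅.
Collecting: common zeros = ∅, so the count is 0.
Comparison with the Bézout bound: 0 ≤ 4 = deg(f)·deg(g), as expected for curves with no common component (the affine F_11-count falls short of the bound because intersections may lie at infinity, over extension fields, or carry multiplicity).


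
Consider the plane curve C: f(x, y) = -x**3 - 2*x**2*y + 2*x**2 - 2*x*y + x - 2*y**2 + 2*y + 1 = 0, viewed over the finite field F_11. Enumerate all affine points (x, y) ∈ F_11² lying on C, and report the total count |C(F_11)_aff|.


Affine F_11-points: {(0, 3), (0, 9), (2, 7), (2, 10), (3, 5), (3, 6), (8, 8), (8, 9), (9, 1), (9, 9)}; count = 10.

For each of the 121 pairs (x, y) ∈ F_11², evaluate f(x, y) mod 11. Record the zeros.
  x = 0: [0↦1, 1↦1, 2↦8, 3↦0, 4↦10, 5↦5, 6↦7, 7↦5, 8↦10, 9↦0, 10↦8]  zeros at y ∈ {3, 9}
  x = 1: [0↦3, 1↦10, 2↦2, 3↦1, 4↦7, 5↦9, 6↦7, 7↦1, 8↦2, 9↦10, 10↦3]  zeros at y ∈ ∅
  x = 2: [0↦3, 1↦2, 2↦8, 3↦10, 4↦8, 5↦2, 6↦3, 7↦0, 8↦4, 9↦4, 10↦0]  zeros at y ∈ {7, 10}
  x = 3: [0↦6, 1↦4, 2↦9, 3↦10, 4↦7, 5↦0, 6↦0, 7↦7, 8↦10, 9↦9, 10↦4]  zeros at y ∈ {5, 6}
  x = 4: [0↦6, 1↦10, 2↦10, 3↦6, 4↦9, 5↦8, 6↦3, 7↦5, 8↦3, 9↦8, 10↦9]  zeros at y ∈ ∅
  x = 5: [0↦8, 1↦3, 2↦5, 3↦3, 4↦8, 5↦9, 6↦6, 7↦10, 8↦10, 9↦6, 10↦9]  zeros at y ∈ ∅
  x = 6: [0↦6, 1↦10, 2↦10, 3↦6, 4↦9, 5↦8, 6↦3, 7↦5, 8↦3, 9↦8, 10↦9]  zeros at y ∈ ∅
  x = 7: [0↦5, 1↦3, 2↦8, 3↦9, 4↦6, 5↦10, 6↦10, 7↦6, 8↦9, 9↦8, 10↦3]  zeros at y ∈ ∅
  x = 8: [0↦10, 1↦9, 2↦4, 3↦6, 4↦4, 5↦9, 6↦10, 7↦7, 8↦0, 9↦0, 10↦7]  zeros at y ∈ {8, 9}
  x = 9: [0↦4, 1↦0, 2↦3, 3↦2, 4↦8, 5↦10, 6↦8, 7↦2, 8↦3, 9↦0, 10↦4]  zeros at y ∈ {1, 9}
  x = 10: [0↦3, 1↦3, 2↦10, 3↦2, 4↦1, 5↦7, 6↦9, 7↦7, 8↦1, 9↦2, 10↦10]  zeros at y ∈ ∅
Collecting zeros: affine points = {(0, 3), (0, 9), (2, 7), (2, 10), (3, 5), (3, 6), (8, 8), (8, 9), (9, 1), (9, 9)}.
Total count |C(F_11)_aff| = 10.


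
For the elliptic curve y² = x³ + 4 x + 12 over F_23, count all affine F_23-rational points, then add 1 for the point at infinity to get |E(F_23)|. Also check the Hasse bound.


Affine points = {(0, 9), (0, 14), (4, 0), (8, 2), (8, 21), (9, 8), (9, 15), (14, 11), (14, 12), (16, 3), (16, 20), (17, 5), (17, 18), (19, 1), (19, 22)}; affine count = 15; |E(F_23)| = 16.

Discriminant check: Δ ∝ 4a³ + 27b² = 4·4³ + 27·12² = 4·64 + 27·144 ≡ 4 (mod 23). Nonzero ⇒ E is nonsingular.
For each x ∈ F_23, compute rhs = x³ + 4·x + 12 mod 23, then count y ∈ F_23 with y² ≡ rhs.
  x = 0: rhs = 12, matching y values: 9, 14 (2 points).
  x = 1: rhs = 17, matching y values: none (0 points).
  x = 2: rhs = 5, matching y values: none (0 points).
  x = 3: rhs = 5, matching y values: none (0 points).
  x = 4: rhs = 0, matching y values: 0 (1 points).
  x = 5: rhs = 19, matching y values: none (0 points).
  x = 6: rhs = 22, matching y values: none (0 points).
  x = 7: rhs = 15, matching y values: none (0 points).
  x = 8: rhs = 4, matching y values: 2, 21 (2 points).
  x = 9: rhs = 18, matching y values: 8, 15 (2 points).
  x = 10: rhs = 17, matching y values: none (0 points).
  x = 11: rhs = 7, matching y values: none (0 points).
  x = 12: rhs = 17, matching y values: none (0 points).
  x = 13: rhs = 7, matching y values: none (0 points).
  x = 14: rhs = 6, matching y values: 11, 12 (2 points).
  x = 15: rhs = 20, matching y values: none (0 points).
  x = 16: rhs = 9, matching y values: 3, 20 (2 points).
  x = 17: rhs = 2, matching y values: 5, 18 (2 points).
  x = 18: rhs = 5, matching y values: none (0 points).
  x = 19: rhs = 1, matching y values: 1, 22 (2 points).
  x = 20: rhs = 19, matching y values: none (0 points).
  x = 21: rhs = 19, matching y values: none (0 points).
  x = 22: rhs = 7, matching y values: none (0 points).
Total affine count: 15.
Full point count |E(F_23)| = 15 + 1 = 16.
Hasse bound: |16 − (23+1)| = |-8| = 8 ≤ 2√23 ≈ 9.5917 ✓.


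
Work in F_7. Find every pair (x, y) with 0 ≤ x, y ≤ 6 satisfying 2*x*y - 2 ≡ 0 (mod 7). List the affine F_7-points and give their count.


Affine F_7-points: {(1, 1), (2, 4), (3, 5), (4, 2), (5, 3), (6, 6)}; count = 6.

For each of the 49 pairs (x, y) ∈ F_7², evaluate f(x, y) mod 7. Record the zeros.
  x = 0: [0↦5, 1↦5, 2↦5, 3↦5, 4↦5, 5↦5, 6↦5]  zeros at y ∈ ∅
  x = 1: [0↦5, 1↦0, 2↦2, 3↦4, 4↦6, 5↦1, 6↦3]  zeros at y ∈ {1}
  x = 2: [0↦5, 1↦2, 2↦6, 3↦3, 4↦0, 5↦4, 6↦1]  zeros at y ∈ {4}
  x = 3: [0↦5, 1↦4, 2↦3, 3↦2, 4↦1, 5↦0, 6↦6]  zeros at y ∈ {5}
  x = 4: [0↦5, 1↦6, 2↦0, 3↦1, 4↦2, 5↦3, 6↦4]  zeros at y ∈ {2}
  x = 5: [0↦5, 1↦1, 2↦4, 3↦0, 4↦3, 5↦6, 6↦2]  zeros at y ∈ {3}
  x = 6: [0↦5, 1↦3, 2↦1, 3↦6, 4↦4, 5↦2, 6↦0]  zeros at y ∈ {6}
Collecting zeros: affine points = {(1, 1), (2, 4), (3, 5), (4, 2), (5, 3), (6, 6)}.
Total count |C(F_7)_aff| = 6.


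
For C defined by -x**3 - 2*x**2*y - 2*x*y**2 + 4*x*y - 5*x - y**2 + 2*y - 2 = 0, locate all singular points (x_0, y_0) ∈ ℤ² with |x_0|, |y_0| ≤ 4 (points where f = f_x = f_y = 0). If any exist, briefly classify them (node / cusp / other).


Singular points: {(-1, 2)}; classification: node.

Compute partial derivatives:
  f_x = -3*x**2 - 4*x*y - 2*y**2 + 4*y - 5.
  f_y = -2*x**2 - 4*x*y + 4*x - 2*y + 2.
Scan x_0 ∈ {−4, ..., 4}. For each x_0, f_y(x_0, y) is a polynomial in y; find its integer roots y ∈ {−4, ..., 4}, then test f_x and f at those candidates.
  x = -4: f_y(-4, y) = 14*y - 46; no integer root y with |y| ≤ 4.
  x = -3: f_y(-3, y) = 10*y - 28; no integer root y with |y| ≤ 4.
  x = -2: f_y(-2, y) = 6*y - 14; no integer root y with |y| ≤ 4.
  x = -1: f_y(-1, y) = 2*y - 4; vanishes at y ∈ {2}. (-1, 2): f_x = 0, f = 0 — SINGULAR.
  x = 0: f_y(0, y) = 2 - 2*y; vanishes at y ∈ {1}. (0, 1): f_x = -3 ≠ 0.
  x = 1: f_y(1, y) = 4 - 6*y; no integer root y with |y| ≤ 4.
  x = 2: f_y(2, y) = 2 - 10*y; no integer root y with |y| ≤ 4.
  x = 3: f_y(3, y) = -14*y - 4; no integer root y with |y| ≤ 4.
  x = 4: f_y(4, y) = -18*y - 14; no integer root y with |y| ≤ 4.
Only singular point on the grid: (-1, 2).
Classify: substitute x = -1 + u, y = 2 + v and expand: f = -u**3 - 2*u**2*v - u**2 - 2*u*v**2 + v**2.
No constant or linear terms (consistent with a singular point). Quadratic part: -u**2 + v**2. Cubic part: -u**3 - 2*u**2*v - 2*u*v**2.
The quadratic part v**2 - u**2 = (v − u)(v + u) splits into two distinct linear factors, so there are two distinct tangent lines y − 2 = ±(x − -1) — this is a node (ordinary double point).
Classification: node.


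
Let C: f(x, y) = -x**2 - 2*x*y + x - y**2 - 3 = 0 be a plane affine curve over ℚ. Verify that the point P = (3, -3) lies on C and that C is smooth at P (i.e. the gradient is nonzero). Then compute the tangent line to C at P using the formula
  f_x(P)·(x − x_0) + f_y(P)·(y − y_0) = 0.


Tangent line at P: x - 3 = 0.

Step 1: f(3, -3) = 0, so P lies on C.
Step 2: partial derivatives
  f_x(x, y) = -2*x - 2*y + 1, f_y(x, y) = -2*x - 2*y.
  f_x(P) = 1, f_y(P) = 0 (gradient nonzero, so P is smooth).
Step 3: tangent line at P: 1·(x − 3) + 0·(y − -3) = 0.
Expanding: x - 3 = 0.


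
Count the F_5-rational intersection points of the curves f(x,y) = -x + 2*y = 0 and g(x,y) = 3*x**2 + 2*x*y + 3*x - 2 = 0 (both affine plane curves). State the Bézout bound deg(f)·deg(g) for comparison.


Common zeros: {(1, 3), (2, 1)}; count = 2; Bézout bound = 2.

deg(f) = 1, deg(g) = 2, so Bézout bound = 2.
Scan x ∈ F_5. For each x, list the y ∈ F_5 with f(x, y) ≡ 0 and those with g(x, y) ≡ 0 (mod 5); the common zeros in that column are the intersection.
  x = 0: f ≡ 0 at y ∈ {0}; g ≡ 0 at y ∈ ∅; common: ∅.
  x = 1: f ≡ 0 at y ∈ {3}; g ≡ 0 at y ∈ {3}; common: {3}.
  x = 2: f ≡ 0 at y ∈ {1}; g ≡ 0 at y ∈ {1}; common: {1}.
  x = 3: f ≡ 0 at y ∈ {4}; g ≡ 0 at y ∈ {1}; common: ∅.
  x = 4: f ≡ 0 at y ∈ {2}; g ≡ 0 at y ∈ {4}; common: ∅.
Collecting: common zeros = {(1, 3), (2, 1)}, so the count is 2.
Comparison with the Bézout bound: 2 ≤ 2 = deg(f)·deg(g), as expected for curves with no common component (the bound is attained).


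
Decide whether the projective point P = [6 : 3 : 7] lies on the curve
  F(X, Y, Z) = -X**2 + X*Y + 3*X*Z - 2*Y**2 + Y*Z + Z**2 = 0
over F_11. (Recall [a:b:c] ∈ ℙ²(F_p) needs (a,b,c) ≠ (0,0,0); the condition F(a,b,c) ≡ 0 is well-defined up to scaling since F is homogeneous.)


F(6,3,7) ≡ 6 (mod 11); P is NOT on the curve.

Evaluate F(6, 3, 7) term-by-term (mod 11).
  -X**2 ↦ -1·36·1·1 = -36
  X*Y ↦ 1·6·3·1 = 18
  3*X*Z ↦ 3·6·1·7 = 126
  -2*Y**2 ↦ -2·1·9·1 = -18
  Y*Z ↦ 1·1·3·7 = 21
  Z**2 ↦ 1·1·1·49 = 49
Sum: F(6, 3, 7) = (-36) + (18) + (126) + (-18) + (21) + (49) = 160.
Reducing mod 11: 160 ≡ 6 (mod 11).
Since F(a, b, c) ≡ 6 ≠ 0 (mod 11), P does NOT lie on the curve.


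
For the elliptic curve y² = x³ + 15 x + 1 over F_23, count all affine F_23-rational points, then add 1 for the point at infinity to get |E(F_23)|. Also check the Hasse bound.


Affine points = {(0, 1), (0, 22), (2, 4), (2, 19), (3, 2), (3, 21), (6, 10), (6, 13), (7, 9), (7, 14), (8, 9), (8, 14), (10, 1), (10, 22), (11, 5), (11, 18), (12, 0), (13, 1), (13, 22), (15, 6), (15, 17), (16, 6), (16, 17), (18, 10), (18, 13), (21, 3), (21, 20), (22, 10), (22, 13)}; affine count = 29; |E(F_23)| = 30.

Discriminant check: Δ ∝ 4a³ + 27b² = 4·15³ + 27·1² = 4·3375 + 27·1 ≡ 3 (mod 23). Nonzero ⇒ E is nonsingular.
For each x ∈ F_23, compute rhs = x³ + 15·x + 1 mod 23, then count y ∈ F_23 with y² ≡ rhs.
  x = 0: rhs = 1, matching y values: 1, 22 (2 points).
  x = 1: rhs = 17, matching y values: none (0 points).
  x = 2: rhs = 16, matching y values: 4, 19 (2 points).
  x = 3: rhs = 4, matching y values: 2, 21 (2 points).
  x = 4: rhs = 10, matching y values: none (0 points).
  x = 5: rhs = 17, matching y values: none (0 points).
  x = 6: rhs = 8, matching y values: 10, 13 (2 points).
  x = 7: rhs = 12, matching y values: 9, 14 (2 points).
  x = 8: rhs = 12, matching y values: 9, 14 (2 points).
  x = 9: rhs = 14, matching y values: none (0 points).
  x = 10: rhs = 1, matching y values: 1, 22 (2 points).
  x = 11: rhs = 2, matching y values: 5, 18 (2 points).
  x = 12: rhs = 0, matching y values: 0 (1 points).
  x = 13: rhs = 1, matching y values: 1, 22 (2 points).
  x = 14: rhs = 11, matching y values: none (0 points).
  x = 15: rhs = 13, matching y values: 6, 17 (2 points).
  x = 16: rhs = 13, matching y values: 6, 17 (2 points).
  x = 17: rhs = 17, matching y values: none (0 points).
  x = 18: rhs = 8, matching y values: 10, 13 (2 points).
  x = 19: rhs = 15, matching y values: none (0 points).
  x = 20: rhs = 21, matching y values: none (0 points).
  x = 21: rhs = 9, matching y values: 3, 20 (2 points).
  x = 22: rhs = 8, matching y values: 10, 13 (2 points).
Total affine count: 29.
Full point count |E(F_23)| = 29 + 1 = 30.
Hasse bound: |30 − (23+1)| = |6| = 6 ≤ 2√23 ≈ 9.5917 ✓.


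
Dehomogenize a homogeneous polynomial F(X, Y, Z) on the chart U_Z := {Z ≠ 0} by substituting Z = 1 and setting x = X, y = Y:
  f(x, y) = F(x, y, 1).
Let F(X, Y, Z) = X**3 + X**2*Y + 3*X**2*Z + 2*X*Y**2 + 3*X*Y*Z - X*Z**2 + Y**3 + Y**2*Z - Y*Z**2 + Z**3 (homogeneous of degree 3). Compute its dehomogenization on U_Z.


f(x, y) = x**3 + x**2*y + 3*x**2 + 2*x*y**2 + 3*x*y - x + y**3 + y**2 - y + 1

On U_Z we set Z = 1. Each monomial c·X^i·Y^j·Z^k in F becomes c·x^i·y^j·1^k = c·x^i·y^j.
Substituting Z = 1: F(X, Y, 1) = x**3 + x**2*y + 3*x**2 + 2*x*y**2 + 3*x*y - x + y**3 + y**2 - y + 1.
Note: deg(f) ≤ deg(F) = 3; strict inequality happens when F is divisible by Z (lost terms).


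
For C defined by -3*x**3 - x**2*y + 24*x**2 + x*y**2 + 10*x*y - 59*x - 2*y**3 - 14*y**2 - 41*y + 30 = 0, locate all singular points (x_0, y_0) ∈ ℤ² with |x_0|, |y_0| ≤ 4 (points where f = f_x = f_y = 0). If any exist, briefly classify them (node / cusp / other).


Singular points: {(3, -2)}; classification: node.

Compute partial derivatives:
  f_x = -9*x**2 - 2*x*y + 48*x + y**2 + 10*y - 59.
  f_y = -x**2 + 2*x*y + 10*x - 6*y**2 - 28*y - 41.
Scan x_0 ∈ {−4, ..., 4}. For each x_0, f_y(x_0, y) is a polynomial in y; find its integer roots y ∈ {−4, ..., 4}, then test f_x and f at those candidates.
  x = -4: f_y(-4, y) = -6*y**2 - 36*y - 97; no integer root y with |y| ≤ 4.
  x = -3: f_y(-3, y) = -6*y**2 - 34*y - 80; no integer root y with |y| ≤ 4.
  x = -2: f_y(-2, y) = -6*y**2 - 32*y - 65; no integer root y with |y| ≤ 4.
  x = -1: f_y(-1, y) = -6*y**2 - 30*y - 52; no integer root y with |y| ≤ 4.
  x = 0: f_y(0, y) = -6*y**2 - 28*y - 41; no integer root y with |y| ≤ 4.
  x = 1: f_y(1, y) = -6*y**2 - 26*y - 32; no integer root y with |y| ≤ 4.
  x = 2: f_y(2, y) = -6*y**2 - 24*y - 25; no integer root y with |y| ≤ 4.
  x = 3: f_y(3, y) = -6*y**2 - 22*y - 20; vanishes at y ∈ {-2}. (3, -2): f_x = 0, f = 0 — SINGULAR.
  x = 4: f_y(4, y) = -6*y**2 - 20*y - 17; no integer root y with |y| ≤ 4.
Only singular point on the grid: (3, -2).
Classify: substitute x = 3 + u, y = -2 + v and expand: f = -3*u**3 - u**2*v - u**2 + u*v**2 - 2*v**3 + v**2.
No constant or linear terms (consistent with a singular point). Quadratic part: -u**2 + v**2. Cubic part: -3*u**3 - u**2*v + u*v**2 - 2*v**3.
The quadratic part v**2 - u**2 = (v − u)(v + u) splits into two distinct linear factors, so there are two distinct tangent lines y − -2 = ±(x − 3) — this is a node (ordinary double point).
Classification: node.


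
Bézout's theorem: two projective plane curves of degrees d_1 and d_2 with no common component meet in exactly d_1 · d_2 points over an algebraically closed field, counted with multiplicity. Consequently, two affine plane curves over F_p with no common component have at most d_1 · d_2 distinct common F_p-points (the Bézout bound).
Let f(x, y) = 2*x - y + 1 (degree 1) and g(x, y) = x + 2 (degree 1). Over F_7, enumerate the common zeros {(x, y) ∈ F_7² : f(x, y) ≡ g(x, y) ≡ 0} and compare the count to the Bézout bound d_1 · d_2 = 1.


Common zeros: {(5, 4)}; count = 1; Bézout bound = 1.

deg(f) = 1, deg(g) = 1, so Bézout bound = 1.
Scan x ∈ F_7. For each x, list the y ∈ F_7 with f(x, y) ≡ 0 and those with g(x, y) ≡ 0 (mod 7); the common zeros in that column are the intersection.
  x = 0: f ≡ 0 at y ∈ {1}; g ≡ 0 at y ∈ ∅; common: ∅.
  x = 1: f ≡ 0 at y ∈ {3}; g ≡ 0 at y ∈ ∅; common: ∅.
  x = 2: f ≡ 0 at y ∈ {5}; g ≡ 0 at y ∈ ∅; common: ∅.
  x = 3: f ≡ 0 at y ∈ {0}; g ≡ 0 at y ∈ ∅; common: ∅.
  x = 4: f ≡ 0 at y ∈ {2}; g ≡ 0 at y ∈ ∅; common: ∅.
  x = 5: f ≡ 0 at y ∈ {4}; g ≡ 0 at y ∈ {0, 1, 2, 3, 4, 5, 6}; common: {4}.
  x = 6: f ≡ 0 at y ∈ {6}; g ≡ 0 at y ∈ ∅; common: ∅.
Collecting: common zeros = {(5, 4)}, so the count is 1.
Comparison with the Bézout bound: 1 ≤ 1 = deg(f)·deg(g), as expected for curves with no common component (the bound is attained).


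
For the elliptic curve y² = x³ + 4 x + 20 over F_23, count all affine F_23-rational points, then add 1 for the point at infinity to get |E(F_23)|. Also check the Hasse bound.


Affine points = {(1, 5), (1, 18), (2, 6), (2, 17), (3, 6), (3, 17), (4, 10), (4, 13), (5, 2), (5, 21), (7, 0), (8, 9), (8, 14), (9, 7), (9, 16), (10, 5), (10, 18), (12, 5), (12, 18), (18, 6), (18, 17), (19, 3), (19, 20), (20, 2), (20, 21), (21, 2), (21, 21)}; affine count = 27; |E(F_23)| = 28.

Discriminant check: Δ ∝ 4a³ + 27b² = 4·4³ + 27·20² = 4·64 + 27·400 ≡ 16 (mod 23). Nonzero ⇒ E is nonsingular.
For each x ∈ F_23, compute rhs = x³ + 4·x + 20 mod 23, then count y ∈ F_23 with y² ≡ rhs.
  x = 0: rhs = 20, matching y values: none (0 points).
  x = 1: rhs = 2, matching y values: 5, 18 (2 points).
  x = 2: rhs = 13, matching y values: 6, 17 (2 points).
  x = 3: rhs = 13, matching y values: 6, 17 (2 points).
  x = 4: rhs = 8, matching y values: 10, 13 (2 points).
  x = 5: rhs = 4, matching y values: 2, 21 (2 points).
  x = 6: rhs = 7, matching y values: none (0 points).
  x = 7: rhs = 0, matching y values: 0 (1 points).
  x = 8: rhs = 12, matching y values: 9, 14 (2 points).
  x = 9: rhs = 3, matching y values: 7, 16 (2 points).
  x = 10: rhs = 2, matching y values: 5, 18 (2 points).
  x = 11: rhs = 15, matching y values: none (0 points).
  x = 12: rhs = 2, matching y values: 5, 18 (2 points).
  x = 13: rhs = 15, matching y values: none (0 points).
  x = 14: rhs = 14, matching y values: none (0 points).
  x = 15: rhs = 5, matching y values: none (0 points).
  x = 16: rhs = 17, matching y values: none (0 points).
  x = 17: rhs = 10, matching y values: none (0 points).
  x = 18: rhs = 13, matching y values: 6, 17 (2 points).
  x = 19: rhs = 9, matching y values: 3, 20 (2 points).
  x = 20: rhs = 4, matching y values: 2, 21 (2 points).
  x = 21: rhs = 4, matching y values: 2, 21 (2 points).
  x = 22: rhs = 15, matching y values: none (0 points).
Total affine count: 27.
Full point count |E(F_23)| = 27 + 1 = 28.
Hasse bound: |28 − (23+1)| = |4| = 4 ≤ 2√23 ≈ 9.5917 ✓.
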